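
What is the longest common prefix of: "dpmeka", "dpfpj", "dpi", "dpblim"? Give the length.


Words: dpmeka, dpfpj, dpi, dpblim
  Position 0: all 'd' => match
  Position 1: all 'p' => match
  Position 2: ('m', 'f', 'i', 'b') => mismatch, stop
LCP = "dp" (length 2)

2


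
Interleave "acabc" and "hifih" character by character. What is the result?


Interleaving "acabc" and "hifih":
  Position 0: 'a' from first, 'h' from second => "ah"
  Position 1: 'c' from first, 'i' from second => "ci"
  Position 2: 'a' from first, 'f' from second => "af"
  Position 3: 'b' from first, 'i' from second => "bi"
  Position 4: 'c' from first, 'h' from second => "ch"
Result: ahciafbich

ahciafbich


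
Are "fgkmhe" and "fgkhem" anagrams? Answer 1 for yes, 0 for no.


Strings: "fgkmhe", "fgkhem"
Sorted first:  efghkm
Sorted second: efghkm
Sorted forms match => anagrams

1


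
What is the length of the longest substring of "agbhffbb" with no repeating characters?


Input: "agbhffbb"
Sliding window (track last position of each char):
  Position 0 ('a'): window [0,0] length 1 -- new best
  Position 1 ('g'): window [0,1] length 2 -- new best
  Position 2 ('b'): window [0,2] length 3 -- new best
  Position 3 ('h'): window [0,3] length 4 -- new best
  Position 4 ('f'): window [0,4] length 5 -- new best
  Position 5 ('f'): repeat (last at 4), move window start to 5
  Position 5 ('f'): window [5,5] length 1
  Position 6 ('b'): window [5,6] length 2
  Position 7 ('b'): repeat (last at 6), move window start to 7
  Position 7 ('b'): window [7,7] length 1
Longest substring with no repeats: "agbhf" with length 5

5


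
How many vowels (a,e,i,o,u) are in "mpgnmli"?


Input: mpgnmli
Checking each character:
  'm' at position 0: consonant
  'p' at position 1: consonant
  'g' at position 2: consonant
  'n' at position 3: consonant
  'm' at position 4: consonant
  'l' at position 5: consonant
  'i' at position 6: vowel (running total: 1)
Total vowels: 1

1


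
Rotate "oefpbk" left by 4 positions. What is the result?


Input: "oefpbk", rotate left by 4
First 4 characters: "oefp"
Remaining characters: "bk"
Concatenate remaining + first: "bk" + "oefp" = "bkoefp"

bkoefp


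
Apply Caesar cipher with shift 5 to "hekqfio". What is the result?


Caesar cipher: shift "hekqfio" by 5
  'h' (pos 7) + 5 = pos 12 = 'm'
  'e' (pos 4) + 5 = pos 9 = 'j'
  'k' (pos 10) + 5 = pos 15 = 'p'
  'q' (pos 16) + 5 = pos 21 = 'v'
  'f' (pos 5) + 5 = pos 10 = 'k'
  'i' (pos 8) + 5 = pos 13 = 'n'
  'o' (pos 14) + 5 = pos 19 = 't'
Result: mjpvknt

mjpvknt


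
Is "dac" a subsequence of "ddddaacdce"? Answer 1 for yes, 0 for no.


Check if "dac" is a subsequence of "ddddaacdce"
Greedy scan:
  Position 0 ('d'): matches sub[0] = 'd'
  Position 1 ('d'): no match needed
  Position 2 ('d'): no match needed
  Position 3 ('d'): no match needed
  Position 4 ('a'): matches sub[1] = 'a'
  Position 5 ('a'): no match needed
  Position 6 ('c'): matches sub[2] = 'c'
  Position 7 ('d'): no match needed
  Position 8 ('c'): no match needed
  Position 9 ('e'): no match needed
All 3 characters matched => is a subsequence

1


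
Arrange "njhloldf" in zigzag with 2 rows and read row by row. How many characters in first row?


Zigzag "njhloldf" into 2 rows:
Placing characters:
  'n' => row 0
  'j' => row 1
  'h' => row 0
  'l' => row 1
  'o' => row 0
  'l' => row 1
  'd' => row 0
  'f' => row 1
Rows:
  Row 0: "nhod"
  Row 1: "jllf"
First row length: 4

4


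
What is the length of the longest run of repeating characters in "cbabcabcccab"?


Input: "cbabcabcccab"
Scanning for longest run:
  Position 1 ('b'): new char, reset run to 1
  Position 2 ('a'): new char, reset run to 1
  Position 3 ('b'): new char, reset run to 1
  Position 4 ('c'): new char, reset run to 1
  Position 5 ('a'): new char, reset run to 1
  Position 6 ('b'): new char, reset run to 1
  Position 7 ('c'): new char, reset run to 1
  Position 8 ('c'): continues run of 'c', length=2
  Position 9 ('c'): continues run of 'c', length=3
  Position 10 ('a'): new char, reset run to 1
  Position 11 ('b'): new char, reset run to 1
Longest run: 'c' with length 3

3


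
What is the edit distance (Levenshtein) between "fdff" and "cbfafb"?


Computing edit distance: "fdff" -> "cbfafb"
DP table:
           c    b    f    a    f    b
      0    1    2    3    4    5    6
  f   1    1    2    2    3    4    5
  d   2    2    2    3    3    4    5
  f   3    3    3    2    3    3    4
  f   4    4    4    3    3    3    4
Edit distance = dp[4][6] = 4

4


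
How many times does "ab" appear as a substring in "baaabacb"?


Searching for "ab" in "baaabacb"
Scanning each position:
  Position 0: "ba" => no
  Position 1: "aa" => no
  Position 2: "aa" => no
  Position 3: "ab" => MATCH
  Position 4: "ba" => no
  Position 5: "ac" => no
  Position 6: "cb" => no
Total occurrences: 1

1


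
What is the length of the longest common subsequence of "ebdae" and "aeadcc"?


LCS of "ebdae" and "aeadcc"
DP table:
           a    e    a    d    c    c
      0    0    0    0    0    0    0
  e   0    0    1    1    1    1    1
  b   0    0    1    1    1    1    1
  d   0    0    1    1    2    2    2
  a   0    1    1    2    2    2    2
  e   0    1    2    2    2    2    2
LCS length = dp[5][6] = 2

2


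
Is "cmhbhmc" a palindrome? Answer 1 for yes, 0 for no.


Input: cmhbhmc
Reversed: cmhbhmc
  Compare pos 0 ('c') with pos 6 ('c'): match
  Compare pos 1 ('m') with pos 5 ('m'): match
  Compare pos 2 ('h') with pos 4 ('h'): match
Result: palindrome

1


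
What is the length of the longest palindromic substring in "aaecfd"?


Input: "aaecfd"
Checking substrings for palindromes:
  [0:2] "aa" (len 2) => palindrome
Longest palindromic substring: "aa" with length 2

2


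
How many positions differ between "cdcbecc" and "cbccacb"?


Comparing "cdcbecc" and "cbccacb" position by position:
  Position 0: 'c' vs 'c' => same
  Position 1: 'd' vs 'b' => DIFFER
  Position 2: 'c' vs 'c' => same
  Position 3: 'b' vs 'c' => DIFFER
  Position 4: 'e' vs 'a' => DIFFER
  Position 5: 'c' vs 'c' => same
  Position 6: 'c' vs 'b' => DIFFER
Positions that differ: 4

4


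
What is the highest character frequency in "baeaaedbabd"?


Input: baeaaedbabd
Character counts:
  'a': 4
  'b': 3
  'd': 2
  'e': 2
Maximum frequency: 4

4


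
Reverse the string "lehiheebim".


Input: lehiheebim
Reading characters right to left:
  Position 9: 'm'
  Position 8: 'i'
  Position 7: 'b'
  Position 6: 'e'
  Position 5: 'e'
  Position 4: 'h'
  Position 3: 'i'
  Position 2: 'h'
  Position 1: 'e'
  Position 0: 'l'
Reversed: mibeehihel

mibeehihel


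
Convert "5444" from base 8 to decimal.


Input: "5444" in base 8
Positional expansion:
  Digit '5' (value 5) x 8^3 = 2560
  Digit '4' (value 4) x 8^2 = 256
  Digit '4' (value 4) x 8^1 = 32
  Digit '4' (value 4) x 8^0 = 4
Sum = 2852

2852


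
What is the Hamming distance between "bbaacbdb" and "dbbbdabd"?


Comparing "bbaacbdb" and "dbbbdabd" position by position:
  Position 0: 'b' vs 'd' => differ
  Position 1: 'b' vs 'b' => same
  Position 2: 'a' vs 'b' => differ
  Position 3: 'a' vs 'b' => differ
  Position 4: 'c' vs 'd' => differ
  Position 5: 'b' vs 'a' => differ
  Position 6: 'd' vs 'b' => differ
  Position 7: 'b' vs 'd' => differ
Total differences (Hamming distance): 7

7


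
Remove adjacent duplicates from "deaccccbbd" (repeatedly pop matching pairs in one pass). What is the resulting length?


Input: deaccccbbd
Stack-based adjacent duplicate removal:
  Read 'd': push. Stack: d
  Read 'e': push. Stack: de
  Read 'a': push. Stack: dea
  Read 'c': push. Stack: deac
  Read 'c': matches stack top 'c' => pop. Stack: dea
  Read 'c': push. Stack: deac
  Read 'c': matches stack top 'c' => pop. Stack: dea
  Read 'b': push. Stack: deab
  Read 'b': matches stack top 'b' => pop. Stack: dea
  Read 'd': push. Stack: dead
Final stack: "dead" (length 4)

4


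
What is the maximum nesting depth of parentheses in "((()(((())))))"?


Input: "((()(((())))))"
Tracking depth:
  Position 0 '(': depth becomes 1
  Position 1 '(': depth becomes 2
  Position 2 '(': depth becomes 3
  Position 3 ')': depth becomes 2
  Position 4 '(': depth becomes 3
  Position 5 '(': depth becomes 4
  Position 6 '(': depth becomes 5
  Position 7 '(': depth becomes 6
  Position 8 ')': depth becomes 5
  Position 9 ')': depth becomes 4
  Position 10 ')': depth becomes 3
  Position 11 ')': depth becomes 2
  Position 12 ')': depth becomes 1
  Position 13 ')': depth becomes 0
Maximum depth reached: 6

6


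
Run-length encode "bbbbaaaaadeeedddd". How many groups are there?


Input: bbbbaaaaadeeedddd
Scanning for consecutive runs:
  Group 1: 'b' x 4 (positions 0-3)
  Group 2: 'a' x 5 (positions 4-8)
  Group 3: 'd' x 1 (positions 9-9)
  Group 4: 'e' x 3 (positions 10-12)
  Group 5: 'd' x 4 (positions 13-16)
Total groups: 5

5


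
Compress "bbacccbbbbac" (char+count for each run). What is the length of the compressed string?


Input: bbacccbbbbac
Runs:
  'b' x 2 => "b2"
  'a' x 1 => "a1"
  'c' x 3 => "c3"
  'b' x 4 => "b4"
  'a' x 1 => "a1"
  'c' x 1 => "c1"
Compressed: "b2a1c3b4a1c1"
Compressed length: 12

12


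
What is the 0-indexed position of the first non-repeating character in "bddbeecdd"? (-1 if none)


Input: bddbeecdd
Character frequencies:
  'b': 2
  'c': 1
  'd': 4
  'e': 2
Scanning left to right for freq == 1:
  Position 0 ('b'): freq=2, skip
  Position 1 ('d'): freq=4, skip
  Position 2 ('d'): freq=4, skip
  Position 3 ('b'): freq=2, skip
  Position 4 ('e'): freq=2, skip
  Position 5 ('e'): freq=2, skip
  Position 6 ('c'): unique! => answer = 6

6


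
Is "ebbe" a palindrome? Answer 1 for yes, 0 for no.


Input: ebbe
Reversed: ebbe
  Compare pos 0 ('e') with pos 3 ('e'): match
  Compare pos 1 ('b') with pos 2 ('b'): match
Result: palindrome

1


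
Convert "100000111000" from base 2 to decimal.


Input: "100000111000" in base 2
Positional expansion:
  Digit '1' (value 1) x 2^11 = 2048
  Digit '0' (value 0) x 2^10 = 0
  Digit '0' (value 0) x 2^9 = 0
  Digit '0' (value 0) x 2^8 = 0
  Digit '0' (value 0) x 2^7 = 0
  Digit '0' (value 0) x 2^6 = 0
  Digit '1' (value 1) x 2^5 = 32
  Digit '1' (value 1) x 2^4 = 16
  Digit '1' (value 1) x 2^3 = 8
  Digit '0' (value 0) x 2^2 = 0
  Digit '0' (value 0) x 2^1 = 0
  Digit '0' (value 0) x 2^0 = 0
Sum = 2104

2104


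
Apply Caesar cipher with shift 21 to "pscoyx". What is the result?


Caesar cipher: shift "pscoyx" by 21
  'p' (pos 15) + 21 = pos 10 = 'k'
  's' (pos 18) + 21 = pos 13 = 'n'
  'c' (pos 2) + 21 = pos 23 = 'x'
  'o' (pos 14) + 21 = pos 9 = 'j'
  'y' (pos 24) + 21 = pos 19 = 't'
  'x' (pos 23) + 21 = pos 18 = 's'
Result: knxjts

knxjts


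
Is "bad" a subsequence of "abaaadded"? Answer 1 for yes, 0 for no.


Check if "bad" is a subsequence of "abaaadded"
Greedy scan:
  Position 0 ('a'): no match needed
  Position 1 ('b'): matches sub[0] = 'b'
  Position 2 ('a'): matches sub[1] = 'a'
  Position 3 ('a'): no match needed
  Position 4 ('a'): no match needed
  Position 5 ('d'): matches sub[2] = 'd'
  Position 6 ('d'): no match needed
  Position 7 ('e'): no match needed
  Position 8 ('d'): no match needed
All 3 characters matched => is a subsequence

1


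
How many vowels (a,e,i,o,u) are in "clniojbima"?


Input: clniojbima
Checking each character:
  'c' at position 0: consonant
  'l' at position 1: consonant
  'n' at position 2: consonant
  'i' at position 3: vowel (running total: 1)
  'o' at position 4: vowel (running total: 2)
  'j' at position 5: consonant
  'b' at position 6: consonant
  'i' at position 7: vowel (running total: 3)
  'm' at position 8: consonant
  'a' at position 9: vowel (running total: 4)
Total vowels: 4

4


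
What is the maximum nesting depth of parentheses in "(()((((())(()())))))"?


Input: "(()((((())(()())))))"
Tracking depth:
  Position 0 '(': depth becomes 1
  Position 1 '(': depth becomes 2
  Position 2 ')': depth becomes 1
  Position 3 '(': depth becomes 2
  Position 4 '(': depth becomes 3
  Position 5 '(': depth becomes 4
  Position 6 '(': depth becomes 5
  Position 7 '(': depth becomes 6
  Position 8 ')': depth becomes 5
  Position 9 ')': depth becomes 4
  Position 10 '(': depth becomes 5
  Position 11 '(': depth becomes 6
  Position 12 ')': depth becomes 5
  Position 13 '(': depth becomes 6
  Position 14 ')': depth becomes 5
  Position 15 ')': depth becomes 4
  Position 16 ')': depth becomes 3
  Position 17 ')': depth becomes 2
  Position 18 ')': depth becomes 1
  Position 19 ')': depth becomes 0
Maximum depth reached: 6

6


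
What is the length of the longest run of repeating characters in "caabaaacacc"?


Input: "caabaaacacc"
Scanning for longest run:
  Position 1 ('a'): new char, reset run to 1
  Position 2 ('a'): continues run of 'a', length=2
  Position 3 ('b'): new char, reset run to 1
  Position 4 ('a'): new char, reset run to 1
  Position 5 ('a'): continues run of 'a', length=2
  Position 6 ('a'): continues run of 'a', length=3
  Position 7 ('c'): new char, reset run to 1
  Position 8 ('a'): new char, reset run to 1
  Position 9 ('c'): new char, reset run to 1
  Position 10 ('c'): continues run of 'c', length=2
Longest run: 'a' with length 3

3


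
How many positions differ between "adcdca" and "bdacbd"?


Comparing "adcdca" and "bdacbd" position by position:
  Position 0: 'a' vs 'b' => DIFFER
  Position 1: 'd' vs 'd' => same
  Position 2: 'c' vs 'a' => DIFFER
  Position 3: 'd' vs 'c' => DIFFER
  Position 4: 'c' vs 'b' => DIFFER
  Position 5: 'a' vs 'd' => DIFFER
Positions that differ: 5

5


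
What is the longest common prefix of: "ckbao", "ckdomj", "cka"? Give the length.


Words: ckbao, ckdomj, cka
  Position 0: all 'c' => match
  Position 1: all 'k' => match
  Position 2: ('b', 'd', 'a') => mismatch, stop
LCP = "ck" (length 2)

2


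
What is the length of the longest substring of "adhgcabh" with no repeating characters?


Input: "adhgcabh"
Sliding window (track last position of each char):
  Position 0 ('a'): window [0,0] length 1 -- new best
  Position 1 ('d'): window [0,1] length 2 -- new best
  Position 2 ('h'): window [0,2] length 3 -- new best
  Position 3 ('g'): window [0,3] length 4 -- new best
  Position 4 ('c'): window [0,4] length 5 -- new best
  Position 5 ('a'): repeat (last at 0), move window start to 1
  Position 5 ('a'): window [1,5] length 5
  Position 6 ('b'): window [1,6] length 6 -- new best
  Position 7 ('h'): repeat (last at 2), move window start to 3
  Position 7 ('h'): window [3,7] length 5
Longest substring with no repeats: "dhgcab" with length 6

6


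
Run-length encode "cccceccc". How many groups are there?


Input: cccceccc
Scanning for consecutive runs:
  Group 1: 'c' x 4 (positions 0-3)
  Group 2: 'e' x 1 (positions 4-4)
  Group 3: 'c' x 3 (positions 5-7)
Total groups: 3

3


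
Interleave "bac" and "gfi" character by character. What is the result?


Interleaving "bac" and "gfi":
  Position 0: 'b' from first, 'g' from second => "bg"
  Position 1: 'a' from first, 'f' from second => "af"
  Position 2: 'c' from first, 'i' from second => "ci"
Result: bgafci

bgafci


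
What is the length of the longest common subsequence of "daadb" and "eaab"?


LCS of "daadb" and "eaab"
DP table:
           e    a    a    b
      0    0    0    0    0
  d   0    0    0    0    0
  a   0    0    1    1    1
  a   0    0    1    2    2
  d   0    0    1    2    2
  b   0    0    1    2    3
LCS length = dp[5][4] = 3

3


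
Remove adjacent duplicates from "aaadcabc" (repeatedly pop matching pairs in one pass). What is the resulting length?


Input: aaadcabc
Stack-based adjacent duplicate removal:
  Read 'a': push. Stack: a
  Read 'a': matches stack top 'a' => pop. Stack: (empty)
  Read 'a': push. Stack: a
  Read 'd': push. Stack: ad
  Read 'c': push. Stack: adc
  Read 'a': push. Stack: adca
  Read 'b': push. Stack: adcab
  Read 'c': push. Stack: adcabc
Final stack: "adcabc" (length 6)

6


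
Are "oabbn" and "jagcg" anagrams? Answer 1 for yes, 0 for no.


Strings: "oabbn", "jagcg"
Sorted first:  abbno
Sorted second: acggj
Differ at position 1: 'b' vs 'c' => not anagrams

0


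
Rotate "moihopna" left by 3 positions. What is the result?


Input: "moihopna", rotate left by 3
First 3 characters: "moi"
Remaining characters: "hopna"
Concatenate remaining + first: "hopna" + "moi" = "hopnamoi"

hopnamoi


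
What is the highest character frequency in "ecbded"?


Input: ecbded
Character counts:
  'b': 1
  'c': 1
  'd': 2
  'e': 2
Maximum frequency: 2

2


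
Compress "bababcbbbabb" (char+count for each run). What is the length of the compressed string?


Input: bababcbbbabb
Runs:
  'b' x 1 => "b1"
  'a' x 1 => "a1"
  'b' x 1 => "b1"
  'a' x 1 => "a1"
  'b' x 1 => "b1"
  'c' x 1 => "c1"
  'b' x 3 => "b3"
  'a' x 1 => "a1"
  'b' x 2 => "b2"
Compressed: "b1a1b1a1b1c1b3a1b2"
Compressed length: 18

18


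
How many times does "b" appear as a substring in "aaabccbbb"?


Searching for "b" in "aaabccbbb"
Scanning each position:
  Position 0: "a" => no
  Position 1: "a" => no
  Position 2: "a" => no
  Position 3: "b" => MATCH
  Position 4: "c" => no
  Position 5: "c" => no
  Position 6: "b" => MATCH
  Position 7: "b" => MATCH
  Position 8: "b" => MATCH
Total occurrences: 4

4


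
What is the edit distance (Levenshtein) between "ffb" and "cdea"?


Computing edit distance: "ffb" -> "cdea"
DP table:
           c    d    e    a
      0    1    2    3    4
  f   1    1    2    3    4
  f   2    2    2    3    4
  b   3    3    3    3    4
Edit distance = dp[3][4] = 4

4


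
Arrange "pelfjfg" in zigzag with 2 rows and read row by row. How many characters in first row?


Zigzag "pelfjfg" into 2 rows:
Placing characters:
  'p' => row 0
  'e' => row 1
  'l' => row 0
  'f' => row 1
  'j' => row 0
  'f' => row 1
  'g' => row 0
Rows:
  Row 0: "pljg"
  Row 1: "eff"
First row length: 4

4


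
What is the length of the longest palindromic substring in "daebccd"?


Input: "daebccd"
Checking substrings for palindromes:
  [4:6] "cc" (len 2) => palindrome
Longest palindromic substring: "cc" with length 2

2


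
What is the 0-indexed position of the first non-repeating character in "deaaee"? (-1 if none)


Input: deaaee
Character frequencies:
  'a': 2
  'd': 1
  'e': 3
Scanning left to right for freq == 1:
  Position 0 ('d'): unique! => answer = 0

0


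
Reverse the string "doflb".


Input: doflb
Reading characters right to left:
  Position 4: 'b'
  Position 3: 'l'
  Position 2: 'f'
  Position 1: 'o'
  Position 0: 'd'
Reversed: blfod

blfod


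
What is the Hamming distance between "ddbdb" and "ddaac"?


Comparing "ddbdb" and "ddaac" position by position:
  Position 0: 'd' vs 'd' => same
  Position 1: 'd' vs 'd' => same
  Position 2: 'b' vs 'a' => differ
  Position 3: 'd' vs 'a' => differ
  Position 4: 'b' vs 'c' => differ
Total differences (Hamming distance): 3

3


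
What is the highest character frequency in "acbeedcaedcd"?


Input: acbeedcaedcd
Character counts:
  'a': 2
  'b': 1
  'c': 3
  'd': 3
  'e': 3
Maximum frequency: 3

3


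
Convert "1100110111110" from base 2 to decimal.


Input: "1100110111110" in base 2
Positional expansion:
  Digit '1' (value 1) x 2^12 = 4096
  Digit '1' (value 1) x 2^11 = 2048
  Digit '0' (value 0) x 2^10 = 0
  Digit '0' (value 0) x 2^9 = 0
  Digit '1' (value 1) x 2^8 = 256
  Digit '1' (value 1) x 2^7 = 128
  Digit '0' (value 0) x 2^6 = 0
  Digit '1' (value 1) x 2^5 = 32
  Digit '1' (value 1) x 2^4 = 16
  Digit '1' (value 1) x 2^3 = 8
  Digit '1' (value 1) x 2^2 = 4
  Digit '1' (value 1) x 2^1 = 2
  Digit '0' (value 0) x 2^0 = 0
Sum = 6590

6590


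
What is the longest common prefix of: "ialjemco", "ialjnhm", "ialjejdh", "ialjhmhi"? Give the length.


Words: ialjemco, ialjnhm, ialjejdh, ialjhmhi
  Position 0: all 'i' => match
  Position 1: all 'a' => match
  Position 2: all 'l' => match
  Position 3: all 'j' => match
  Position 4: ('e', 'n', 'e', 'h') => mismatch, stop
LCP = "ialj" (length 4)

4


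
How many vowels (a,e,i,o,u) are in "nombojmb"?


Input: nombojmb
Checking each character:
  'n' at position 0: consonant
  'o' at position 1: vowel (running total: 1)
  'm' at position 2: consonant
  'b' at position 3: consonant
  'o' at position 4: vowel (running total: 2)
  'j' at position 5: consonant
  'm' at position 6: consonant
  'b' at position 7: consonant
Total vowels: 2

2


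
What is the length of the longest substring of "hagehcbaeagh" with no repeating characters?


Input: "hagehcbaeagh"
Sliding window (track last position of each char):
  Position 0 ('h'): window [0,0] length 1 -- new best
  Position 1 ('a'): window [0,1] length 2 -- new best
  Position 2 ('g'): window [0,2] length 3 -- new best
  Position 3 ('e'): window [0,3] length 4 -- new best
  Position 4 ('h'): repeat (last at 0), move window start to 1
  Position 4 ('h'): window [1,4] length 4
  Position 5 ('c'): window [1,5] length 5 -- new best
  Position 6 ('b'): window [1,6] length 6 -- new best
  Position 7 ('a'): repeat (last at 1), move window start to 2
  Position 7 ('a'): window [2,7] length 6
  Position 8 ('e'): repeat (last at 3), move window start to 4
  Position 8 ('e'): window [4,8] length 5
  Position 9 ('a'): repeat (last at 7), move window start to 8
  Position 9 ('a'): window [8,9] length 2
  Position 10 ('g'): window [8,10] length 3
  Position 11 ('h'): window [8,11] length 4
Longest substring with no repeats: "agehcb" with length 6

6


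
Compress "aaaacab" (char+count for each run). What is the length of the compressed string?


Input: aaaacab
Runs:
  'a' x 4 => "a4"
  'c' x 1 => "c1"
  'a' x 1 => "a1"
  'b' x 1 => "b1"
Compressed: "a4c1a1b1"
Compressed length: 8

8


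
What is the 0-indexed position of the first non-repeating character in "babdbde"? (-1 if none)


Input: babdbde
Character frequencies:
  'a': 1
  'b': 3
  'd': 2
  'e': 1
Scanning left to right for freq == 1:
  Position 0 ('b'): freq=3, skip
  Position 1 ('a'): unique! => answer = 1

1


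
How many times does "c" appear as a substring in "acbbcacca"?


Searching for "c" in "acbbcacca"
Scanning each position:
  Position 0: "a" => no
  Position 1: "c" => MATCH
  Position 2: "b" => no
  Position 3: "b" => no
  Position 4: "c" => MATCH
  Position 5: "a" => no
  Position 6: "c" => MATCH
  Position 7: "c" => MATCH
  Position 8: "a" => no
Total occurrences: 4

4


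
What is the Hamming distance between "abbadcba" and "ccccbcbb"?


Comparing "abbadcba" and "ccccbcbb" position by position:
  Position 0: 'a' vs 'c' => differ
  Position 1: 'b' vs 'c' => differ
  Position 2: 'b' vs 'c' => differ
  Position 3: 'a' vs 'c' => differ
  Position 4: 'd' vs 'b' => differ
  Position 5: 'c' vs 'c' => same
  Position 6: 'b' vs 'b' => same
  Position 7: 'a' vs 'b' => differ
Total differences (Hamming distance): 6

6


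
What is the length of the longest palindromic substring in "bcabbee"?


Input: "bcabbee"
Checking substrings for palindromes:
  [3:5] "bb" (len 2) => palindrome
  [5:7] "ee" (len 2) => palindrome
Longest palindromic substring: "bb" with length 2

2


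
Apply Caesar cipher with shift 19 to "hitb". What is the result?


Caesar cipher: shift "hitb" by 19
  'h' (pos 7) + 19 = pos 0 = 'a'
  'i' (pos 8) + 19 = pos 1 = 'b'
  't' (pos 19) + 19 = pos 12 = 'm'
  'b' (pos 1) + 19 = pos 20 = 'u'
Result: abmu

abmu


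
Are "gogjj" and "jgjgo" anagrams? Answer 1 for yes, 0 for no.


Strings: "gogjj", "jgjgo"
Sorted first:  ggjjo
Sorted second: ggjjo
Sorted forms match => anagrams

1


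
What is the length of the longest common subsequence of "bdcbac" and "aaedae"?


LCS of "bdcbac" and "aaedae"
DP table:
           a    a    e    d    a    e
      0    0    0    0    0    0    0
  b   0    0    0    0    0    0    0
  d   0    0    0    0    1    1    1
  c   0    0    0    0    1    1    1
  b   0    0    0    0    1    1    1
  a   0    1    1    1    1    2    2
  c   0    1    1    1    1    2    2
LCS length = dp[6][6] = 2

2


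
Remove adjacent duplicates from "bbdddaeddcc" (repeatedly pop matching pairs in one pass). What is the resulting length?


Input: bbdddaeddcc
Stack-based adjacent duplicate removal:
  Read 'b': push. Stack: b
  Read 'b': matches stack top 'b' => pop. Stack: (empty)
  Read 'd': push. Stack: d
  Read 'd': matches stack top 'd' => pop. Stack: (empty)
  Read 'd': push. Stack: d
  Read 'a': push. Stack: da
  Read 'e': push. Stack: dae
  Read 'd': push. Stack: daed
  Read 'd': matches stack top 'd' => pop. Stack: dae
  Read 'c': push. Stack: daec
  Read 'c': matches stack top 'c' => pop. Stack: dae
Final stack: "dae" (length 3)

3


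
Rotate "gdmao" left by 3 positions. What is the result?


Input: "gdmao", rotate left by 3
First 3 characters: "gdm"
Remaining characters: "ao"
Concatenate remaining + first: "ao" + "gdm" = "aogdm"

aogdm


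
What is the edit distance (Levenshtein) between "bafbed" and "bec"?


Computing edit distance: "bafbed" -> "bec"
DP table:
           b    e    c
      0    1    2    3
  b   1    0    1    2
  a   2    1    1    2
  f   3    2    2    2
  b   4    3    3    3
  e   5    4    3    4
  d   6    5    4    4
Edit distance = dp[6][3] = 4

4


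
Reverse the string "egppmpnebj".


Input: egppmpnebj
Reading characters right to left:
  Position 9: 'j'
  Position 8: 'b'
  Position 7: 'e'
  Position 6: 'n'
  Position 5: 'p'
  Position 4: 'm'
  Position 3: 'p'
  Position 2: 'p'
  Position 1: 'g'
  Position 0: 'e'
Reversed: jbenpmppge

jbenpmppge


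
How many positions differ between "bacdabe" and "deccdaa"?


Comparing "bacdabe" and "deccdaa" position by position:
  Position 0: 'b' vs 'd' => DIFFER
  Position 1: 'a' vs 'e' => DIFFER
  Position 2: 'c' vs 'c' => same
  Position 3: 'd' vs 'c' => DIFFER
  Position 4: 'a' vs 'd' => DIFFER
  Position 5: 'b' vs 'a' => DIFFER
  Position 6: 'e' vs 'a' => DIFFER
Positions that differ: 6

6


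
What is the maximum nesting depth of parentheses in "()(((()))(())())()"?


Input: "()(((()))(())())()"
Tracking depth:
  Position 0 '(': depth becomes 1
  Position 1 ')': depth becomes 0
  Position 2 '(': depth becomes 1
  Position 3 '(': depth becomes 2
  Position 4 '(': depth becomes 3
  Position 5 '(': depth becomes 4
  Position 6 ')': depth becomes 3
  Position 7 ')': depth becomes 2
  Position 8 ')': depth becomes 1
  Position 9 '(': depth becomes 2
  Position 10 '(': depth becomes 3
  Position 11 ')': depth becomes 2
  Position 12 ')': depth becomes 1
  Position 13 '(': depth becomes 2
  Position 14 ')': depth becomes 1
  Position 15 ')': depth becomes 0
  Position 16 '(': depth becomes 1
  Position 17 ')': depth becomes 0
Maximum depth reached: 4

4


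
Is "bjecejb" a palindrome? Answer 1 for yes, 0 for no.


Input: bjecejb
Reversed: bjecejb
  Compare pos 0 ('b') with pos 6 ('b'): match
  Compare pos 1 ('j') with pos 5 ('j'): match
  Compare pos 2 ('e') with pos 4 ('e'): match
Result: palindrome

1


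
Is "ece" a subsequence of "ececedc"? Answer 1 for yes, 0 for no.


Check if "ece" is a subsequence of "ececedc"
Greedy scan:
  Position 0 ('e'): matches sub[0] = 'e'
  Position 1 ('c'): matches sub[1] = 'c'
  Position 2 ('e'): matches sub[2] = 'e'
  Position 3 ('c'): no match needed
  Position 4 ('e'): no match needed
  Position 5 ('d'): no match needed
  Position 6 ('c'): no match needed
All 3 characters matched => is a subsequence

1


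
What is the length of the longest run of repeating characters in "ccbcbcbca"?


Input: "ccbcbcbca"
Scanning for longest run:
  Position 1 ('c'): continues run of 'c', length=2
  Position 2 ('b'): new char, reset run to 1
  Position 3 ('c'): new char, reset run to 1
  Position 4 ('b'): new char, reset run to 1
  Position 5 ('c'): new char, reset run to 1
  Position 6 ('b'): new char, reset run to 1
  Position 7 ('c'): new char, reset run to 1
  Position 8 ('a'): new char, reset run to 1
Longest run: 'c' with length 2

2


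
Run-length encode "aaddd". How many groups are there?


Input: aaddd
Scanning for consecutive runs:
  Group 1: 'a' x 2 (positions 0-1)
  Group 2: 'd' x 3 (positions 2-4)
Total groups: 2

2


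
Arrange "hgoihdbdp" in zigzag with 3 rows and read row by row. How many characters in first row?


Zigzag "hgoihdbdp" into 3 rows:
Placing characters:
  'h' => row 0
  'g' => row 1
  'o' => row 2
  'i' => row 1
  'h' => row 0
  'd' => row 1
  'b' => row 2
  'd' => row 1
  'p' => row 0
Rows:
  Row 0: "hhp"
  Row 1: "gidd"
  Row 2: "ob"
First row length: 3

3


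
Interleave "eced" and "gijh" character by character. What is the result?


Interleaving "eced" and "gijh":
  Position 0: 'e' from first, 'g' from second => "eg"
  Position 1: 'c' from first, 'i' from second => "ci"
  Position 2: 'e' from first, 'j' from second => "ej"
  Position 3: 'd' from first, 'h' from second => "dh"
Result: egciejdh

egciejdh


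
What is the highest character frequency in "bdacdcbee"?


Input: bdacdcbee
Character counts:
  'a': 1
  'b': 2
  'c': 2
  'd': 2
  'e': 2
Maximum frequency: 2

2


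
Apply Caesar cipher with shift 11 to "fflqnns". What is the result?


Caesar cipher: shift "fflqnns" by 11
  'f' (pos 5) + 11 = pos 16 = 'q'
  'f' (pos 5) + 11 = pos 16 = 'q'
  'l' (pos 11) + 11 = pos 22 = 'w'
  'q' (pos 16) + 11 = pos 1 = 'b'
  'n' (pos 13) + 11 = pos 24 = 'y'
  'n' (pos 13) + 11 = pos 24 = 'y'
  's' (pos 18) + 11 = pos 3 = 'd'
Result: qqwbyyd

qqwbyyd


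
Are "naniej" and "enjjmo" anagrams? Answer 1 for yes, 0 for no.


Strings: "naniej", "enjjmo"
Sorted first:  aeijnn
Sorted second: ejjmno
Differ at position 0: 'a' vs 'e' => not anagrams

0


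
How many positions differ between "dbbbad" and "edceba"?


Comparing "dbbbad" and "edceba" position by position:
  Position 0: 'd' vs 'e' => DIFFER
  Position 1: 'b' vs 'd' => DIFFER
  Position 2: 'b' vs 'c' => DIFFER
  Position 3: 'b' vs 'e' => DIFFER
  Position 4: 'a' vs 'b' => DIFFER
  Position 5: 'd' vs 'a' => DIFFER
Positions that differ: 6

6


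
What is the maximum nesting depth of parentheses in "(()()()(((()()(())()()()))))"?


Input: "(()()()(((()()(())()()()))))"
Tracking depth:
  Position 0 '(': depth becomes 1
  Position 1 '(': depth becomes 2
  Position 2 ')': depth becomes 1
  Position 3 '(': depth becomes 2
  Position 4 ')': depth becomes 1
  Position 5 '(': depth becomes 2
  Position 6 ')': depth becomes 1
  Position 7 '(': depth becomes 2
  Position 8 '(': depth becomes 3
  Position 9 '(': depth becomes 4
  Position 10 '(': depth becomes 5
  Position 11 ')': depth becomes 4
  Position 12 '(': depth becomes 5
  Position 13 ')': depth becomes 4
  Position 14 '(': depth becomes 5
  Position 15 '(': depth becomes 6
  Position 16 ')': depth becomes 5
  Position 17 ')': depth becomes 4
  Position 18 '(': depth becomes 5
  Position 19 ')': depth becomes 4
  Position 20 '(': depth becomes 5
  Position 21 ')': depth becomes 4
  Position 22 '(': depth becomes 5
  Position 23 ')': depth becomes 4
  Position 24 ')': depth becomes 3
  Position 25 ')': depth becomes 2
  Position 26 ')': depth becomes 1
  Position 27 ')': depth becomes 0
Maximum depth reached: 6

6


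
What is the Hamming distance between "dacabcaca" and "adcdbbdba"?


Comparing "dacabcaca" and "adcdbbdba" position by position:
  Position 0: 'd' vs 'a' => differ
  Position 1: 'a' vs 'd' => differ
  Position 2: 'c' vs 'c' => same
  Position 3: 'a' vs 'd' => differ
  Position 4: 'b' vs 'b' => same
  Position 5: 'c' vs 'b' => differ
  Position 6: 'a' vs 'd' => differ
  Position 7: 'c' vs 'b' => differ
  Position 8: 'a' vs 'a' => same
Total differences (Hamming distance): 6

6


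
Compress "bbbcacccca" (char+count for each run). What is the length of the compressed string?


Input: bbbcacccca
Runs:
  'b' x 3 => "b3"
  'c' x 1 => "c1"
  'a' x 1 => "a1"
  'c' x 4 => "c4"
  'a' x 1 => "a1"
Compressed: "b3c1a1c4a1"
Compressed length: 10

10


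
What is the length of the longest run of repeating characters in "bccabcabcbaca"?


Input: "bccabcabcbaca"
Scanning for longest run:
  Position 1 ('c'): new char, reset run to 1
  Position 2 ('c'): continues run of 'c', length=2
  Position 3 ('a'): new char, reset run to 1
  Position 4 ('b'): new char, reset run to 1
  Position 5 ('c'): new char, reset run to 1
  Position 6 ('a'): new char, reset run to 1
  Position 7 ('b'): new char, reset run to 1
  Position 8 ('c'): new char, reset run to 1
  Position 9 ('b'): new char, reset run to 1
  Position 10 ('a'): new char, reset run to 1
  Position 11 ('c'): new char, reset run to 1
  Position 12 ('a'): new char, reset run to 1
Longest run: 'c' with length 2

2


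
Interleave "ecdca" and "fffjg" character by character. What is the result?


Interleaving "ecdca" and "fffjg":
  Position 0: 'e' from first, 'f' from second => "ef"
  Position 1: 'c' from first, 'f' from second => "cf"
  Position 2: 'd' from first, 'f' from second => "df"
  Position 3: 'c' from first, 'j' from second => "cj"
  Position 4: 'a' from first, 'g' from second => "ag"
Result: efcfdfcjag

efcfdfcjag


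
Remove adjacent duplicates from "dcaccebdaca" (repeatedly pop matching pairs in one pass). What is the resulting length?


Input: dcaccebdaca
Stack-based adjacent duplicate removal:
  Read 'd': push. Stack: d
  Read 'c': push. Stack: dc
  Read 'a': push. Stack: dca
  Read 'c': push. Stack: dcac
  Read 'c': matches stack top 'c' => pop. Stack: dca
  Read 'e': push. Stack: dcae
  Read 'b': push. Stack: dcaeb
  Read 'd': push. Stack: dcaebd
  Read 'a': push. Stack: dcaebda
  Read 'c': push. Stack: dcaebdac
  Read 'a': push. Stack: dcaebdaca
Final stack: "dcaebdaca" (length 9)

9


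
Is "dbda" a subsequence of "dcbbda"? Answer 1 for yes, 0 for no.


Check if "dbda" is a subsequence of "dcbbda"
Greedy scan:
  Position 0 ('d'): matches sub[0] = 'd'
  Position 1 ('c'): no match needed
  Position 2 ('b'): matches sub[1] = 'b'
  Position 3 ('b'): no match needed
  Position 4 ('d'): matches sub[2] = 'd'
  Position 5 ('a'): matches sub[3] = 'a'
All 4 characters matched => is a subsequence

1


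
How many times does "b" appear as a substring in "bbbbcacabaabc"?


Searching for "b" in "bbbbcacabaabc"
Scanning each position:
  Position 0: "b" => MATCH
  Position 1: "b" => MATCH
  Position 2: "b" => MATCH
  Position 3: "b" => MATCH
  Position 4: "c" => no
  Position 5: "a" => no
  Position 6: "c" => no
  Position 7: "a" => no
  Position 8: "b" => MATCH
  Position 9: "a" => no
  Position 10: "a" => no
  Position 11: "b" => MATCH
  Position 12: "c" => no
Total occurrences: 6

6


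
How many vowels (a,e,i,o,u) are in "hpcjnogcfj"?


Input: hpcjnogcfj
Checking each character:
  'h' at position 0: consonant
  'p' at position 1: consonant
  'c' at position 2: consonant
  'j' at position 3: consonant
  'n' at position 4: consonant
  'o' at position 5: vowel (running total: 1)
  'g' at position 6: consonant
  'c' at position 7: consonant
  'f' at position 8: consonant
  'j' at position 9: consonant
Total vowels: 1

1


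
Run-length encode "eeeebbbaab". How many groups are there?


Input: eeeebbbaab
Scanning for consecutive runs:
  Group 1: 'e' x 4 (positions 0-3)
  Group 2: 'b' x 3 (positions 4-6)
  Group 3: 'a' x 2 (positions 7-8)
  Group 4: 'b' x 1 (positions 9-9)
Total groups: 4

4


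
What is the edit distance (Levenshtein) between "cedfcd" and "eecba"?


Computing edit distance: "cedfcd" -> "eecba"
DP table:
           e    e    c    b    a
      0    1    2    3    4    5
  c   1    1    2    2    3    4
  e   2    1    1    2    3    4
  d   3    2    2    2    3    4
  f   4    3    3    3    3    4
  c   5    4    4    3    4    4
  d   6    5    5    4    4    5
Edit distance = dp[6][5] = 5

5


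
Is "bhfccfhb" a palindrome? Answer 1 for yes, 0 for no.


Input: bhfccfhb
Reversed: bhfccfhb
  Compare pos 0 ('b') with pos 7 ('b'): match
  Compare pos 1 ('h') with pos 6 ('h'): match
  Compare pos 2 ('f') with pos 5 ('f'): match
  Compare pos 3 ('c') with pos 4 ('c'): match
Result: palindrome

1


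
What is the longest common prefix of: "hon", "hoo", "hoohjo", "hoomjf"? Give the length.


Words: hon, hoo, hoohjo, hoomjf
  Position 0: all 'h' => match
  Position 1: all 'o' => match
  Position 2: ('n', 'o', 'o', 'o') => mismatch, stop
LCP = "ho" (length 2)

2


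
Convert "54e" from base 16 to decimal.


Input: "54e" in base 16
Positional expansion:
  Digit '5' (value 5) x 16^2 = 1280
  Digit '4' (value 4) x 16^1 = 64
  Digit 'e' (value 14) x 16^0 = 14
Sum = 1358

1358


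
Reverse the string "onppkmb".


Input: onppkmb
Reading characters right to left:
  Position 6: 'b'
  Position 5: 'm'
  Position 4: 'k'
  Position 3: 'p'
  Position 2: 'p'
  Position 1: 'n'
  Position 0: 'o'
Reversed: bmkppno

bmkppno


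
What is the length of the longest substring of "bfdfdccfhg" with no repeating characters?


Input: "bfdfdccfhg"
Sliding window (track last position of each char):
  Position 0 ('b'): window [0,0] length 1 -- new best
  Position 1 ('f'): window [0,1] length 2 -- new best
  Position 2 ('d'): window [0,2] length 3 -- new best
  Position 3 ('f'): repeat (last at 1), move window start to 2
  Position 3 ('f'): window [2,3] length 2
  Position 4 ('d'): repeat (last at 2), move window start to 3
  Position 4 ('d'): window [3,4] length 2
  Position 5 ('c'): window [3,5] length 3
  Position 6 ('c'): repeat (last at 5), move window start to 6
  Position 6 ('c'): window [6,6] length 1
  Position 7 ('f'): window [6,7] length 2
  Position 8 ('h'): window [6,8] length 3
  Position 9 ('g'): window [6,9] length 4 -- new best
Longest substring with no repeats: "cfhg" with length 4

4


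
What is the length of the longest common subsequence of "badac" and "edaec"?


LCS of "badac" and "edaec"
DP table:
           e    d    a    e    c
      0    0    0    0    0    0
  b   0    0    0    0    0    0
  a   0    0    0    1    1    1
  d   0    0    1    1    1    1
  a   0    0    1    2    2    2
  c   0    0    1    2    2    3
LCS length = dp[5][5] = 3

3


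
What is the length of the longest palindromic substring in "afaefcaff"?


Input: "afaefcaff"
Checking substrings for palindromes:
  [0:3] "afa" (len 3) => palindrome
  [7:9] "ff" (len 2) => palindrome
Longest palindromic substring: "afa" with length 3

3


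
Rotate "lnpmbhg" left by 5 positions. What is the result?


Input: "lnpmbhg", rotate left by 5
First 5 characters: "lnpmb"
Remaining characters: "hg"
Concatenate remaining + first: "hg" + "lnpmb" = "hglnpmb"

hglnpmb


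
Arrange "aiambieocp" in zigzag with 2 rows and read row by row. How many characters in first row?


Zigzag "aiambieocp" into 2 rows:
Placing characters:
  'a' => row 0
  'i' => row 1
  'a' => row 0
  'm' => row 1
  'b' => row 0
  'i' => row 1
  'e' => row 0
  'o' => row 1
  'c' => row 0
  'p' => row 1
Rows:
  Row 0: "aabec"
  Row 1: "imiop"
First row length: 5

5


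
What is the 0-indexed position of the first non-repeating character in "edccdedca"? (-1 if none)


Input: edccdedca
Character frequencies:
  'a': 1
  'c': 3
  'd': 3
  'e': 2
Scanning left to right for freq == 1:
  Position 0 ('e'): freq=2, skip
  Position 1 ('d'): freq=3, skip
  Position 2 ('c'): freq=3, skip
  Position 3 ('c'): freq=3, skip
  Position 4 ('d'): freq=3, skip
  Position 5 ('e'): freq=2, skip
  Position 6 ('d'): freq=3, skip
  Position 7 ('c'): freq=3, skip
  Position 8 ('a'): unique! => answer = 8

8


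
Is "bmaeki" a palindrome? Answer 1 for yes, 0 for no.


Input: bmaeki
Reversed: ikeamb
  Compare pos 0 ('b') with pos 5 ('i'): MISMATCH
  Compare pos 1 ('m') with pos 4 ('k'): MISMATCH
  Compare pos 2 ('a') with pos 3 ('e'): MISMATCH
Result: not a palindrome

0


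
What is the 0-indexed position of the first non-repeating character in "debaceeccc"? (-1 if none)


Input: debaceeccc
Character frequencies:
  'a': 1
  'b': 1
  'c': 4
  'd': 1
  'e': 3
Scanning left to right for freq == 1:
  Position 0 ('d'): unique! => answer = 0

0


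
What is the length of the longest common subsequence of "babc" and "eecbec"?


LCS of "babc" and "eecbec"
DP table:
           e    e    c    b    e    c
      0    0    0    0    0    0    0
  b   0    0    0    0    1    1    1
  a   0    0    0    0    1    1    1
  b   0    0    0    0    1    1    1
  c   0    0    0    1    1    1    2
LCS length = dp[4][6] = 2

2
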